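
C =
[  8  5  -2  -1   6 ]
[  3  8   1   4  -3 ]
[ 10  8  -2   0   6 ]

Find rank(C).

Row reduce to echelon form.
R2 ← R2 − (3/8)·R1: [0, 49/8, 7/4, 35/8, -21/4]
R3 ← R3 − (5/4)·R1: [0, 7/4, 1/2, 5/4, -3/2]
R3 ← R3 − (2/7)·R2: [0, 0, 0, 0, 0]
Echelon form has 2 nonzero rows, so rank(C) = 2.

2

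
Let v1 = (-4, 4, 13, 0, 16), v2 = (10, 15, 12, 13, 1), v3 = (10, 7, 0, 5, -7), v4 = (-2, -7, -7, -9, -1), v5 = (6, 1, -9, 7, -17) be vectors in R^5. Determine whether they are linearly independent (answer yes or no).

no

Form the matrix with these vectors as rows and row reduce.
R2 ← R2 + (5/2)·R1: [0, 25, 89/2, 13, 41]
R3 ← R3 + (5/2)·R1: [0, 17, 65/2, 5, 33]
R4 ← R4 − (1/2)·R1: [0, -9, -27/2, -9, -9]
R5 ← R5 + (3/2)·R1: [0, 7, 21/2, 7, 7]
R3 ← R3 − (17/25)·R2: [0, 0, 56/25, -96/25, 128/25]
R4 ← R4 + (9/25)·R2: [0, 0, 63/25, -108/25, 144/25]
R5 ← R5 − (7/25)·R2: [0, 0, -49/25, 84/25, -112/25]
R4 ← R4 − (9/8)·R3: [0, 0, 0, 0, 0]
R5 ← R5 + (7/8)·R3: [0, 0, 0, 0, 0]
3 nonzero rows, so the 5 vectors span a space of dimension 3.
Since 3 < 5, the vectors are linearly dependent.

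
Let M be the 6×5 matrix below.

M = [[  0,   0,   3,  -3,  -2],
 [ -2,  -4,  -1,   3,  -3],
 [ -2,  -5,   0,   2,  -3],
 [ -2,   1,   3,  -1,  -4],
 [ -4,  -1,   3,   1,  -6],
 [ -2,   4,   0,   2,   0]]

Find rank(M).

Row reduce to echelon form.
Swap R1 ↔ R2
R3 ← R3 − R1: [0, -1, 1, -1, 0]
R4 ← R4 − R1: [0, 5, 4, -4, -1]
R5 ← R5 − (2)·R1: [0, 7, 5, -5, 0]
R6 ← R6 − R1: [0, 8, 1, -1, 3]
Swap R2 ↔ R3
R4 ← R4 + (5)·R2: [0, 0, 9, -9, -1]
R5 ← R5 + (7)·R2: [0, 0, 12, -12, 0]
R6 ← R6 + (8)·R2: [0, 0, 9, -9, 3]
R4 ← R4 − (3)·R3: [0, 0, 0, 0, 5]
R5 ← R5 − (4)·R3: [0, 0, 0, 0, 8]
R6 ← R6 − (3)·R3: [0, 0, 0, 0, 9]
R5 ← R5 − (8/5)·R4: [0, 0, 0, 0, 0]
R6 ← R6 − (9/5)·R4: [0, 0, 0, 0, 0]
Echelon form has 4 nonzero rows, so rank(M) = 4.

4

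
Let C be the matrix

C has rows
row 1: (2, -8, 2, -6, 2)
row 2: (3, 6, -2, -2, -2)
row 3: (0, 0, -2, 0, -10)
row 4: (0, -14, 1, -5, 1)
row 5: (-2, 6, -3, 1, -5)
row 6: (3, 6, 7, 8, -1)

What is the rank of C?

5

Row reduce to echelon form.
R2 ← R2 − (3/2)·R1: [0, 18, -5, 7, -5]
R5 ← R5 + R1: [0, -2, -1, -5, -3]
R6 ← R6 − (3/2)·R1: [0, 18, 4, 17, -4]
R4 ← R4 + (7/9)·R2: [0, 0, -26/9, 4/9, -26/9]
R5 ← R5 + (1/9)·R2: [0, 0, -14/9, -38/9, -32/9]
R6 ← R6 − R2: [0, 0, 9, 10, 1]
R4 ← R4 − (13/9)·R3: [0, 0, 0, 4/9, 104/9]
R5 ← R5 − (7/9)·R3: [0, 0, 0, -38/9, 38/9]
R6 ← R6 + (9/2)·R3: [0, 0, 0, 10, -44]
R5 ← R5 + (19/2)·R4: [0, 0, 0, 0, 114]
R6 ← R6 − (45/2)·R4: [0, 0, 0, 0, -304]
R6 ← R6 + (8/3)·R5: [0, 0, 0, 0, 0]
Echelon form has 5 nonzero rows, so rank(C) = 5.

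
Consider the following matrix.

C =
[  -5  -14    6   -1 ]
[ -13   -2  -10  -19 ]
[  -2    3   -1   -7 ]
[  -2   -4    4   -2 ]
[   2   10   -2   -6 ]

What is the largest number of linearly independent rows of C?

4

Row reduce to echelon form.
R2 ← R2 − (13/5)·R1: [0, 172/5, -128/5, -82/5]
R3 ← R3 − (2/5)·R1: [0, 43/5, -17/5, -33/5]
R4 ← R4 − (2/5)·R1: [0, 8/5, 8/5, -8/5]
R5 ← R5 + (2/5)·R1: [0, 22/5, 2/5, -32/5]
R3 ← R3 − (1/4)·R2: [0, 0, 3, -5/2]
R4 ← R4 − (2/43)·R2: [0, 0, 120/43, -36/43]
R5 ← R5 − (11/86)·R2: [0, 0, 158/43, -185/43]
R4 ← R4 − (40/43)·R3: [0, 0, 0, 64/43]
R5 ← R5 − (158/129)·R3: [0, 0, 0, -160/129]
R5 ← R5 + (5/6)·R4: [0, 0, 0, 0]
Echelon form has 4 nonzero rows, so rank(C) = 4.
The rank gives the maximum number of linearly independent rows: 4.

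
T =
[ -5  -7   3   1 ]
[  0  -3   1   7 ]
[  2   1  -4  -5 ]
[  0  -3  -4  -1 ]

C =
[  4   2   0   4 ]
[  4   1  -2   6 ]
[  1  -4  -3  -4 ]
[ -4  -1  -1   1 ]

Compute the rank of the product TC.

First compute TC:
[[-49, -30,   4, -73],
 [-39, -14,  -4, -15],
 [ 28,  26,  15,  25],
 [-12,  14,  19,  -3]]
Now row reduce the product.
R2 ← R2 − (39/49)·R1: [0, 484/49, -352/49, 2112/49]
R3 ← R3 + (4/7)·R1: [0, 62/7, 121/7, -117/7]
R4 ← R4 − (12/49)·R1: [0, 1046/49, 883/49, 729/49]
R3 ← R3 − (217/242)·R2: [0, 0, 261/11, -609/11]
R4 ← R4 − (523/242)·R2: [0, 0, 369/11, -861/11]
R4 ← R4 − (41/29)·R3: [0, 0, 0, 0]
3 nonzero rows, so rank(TC) = 3.

3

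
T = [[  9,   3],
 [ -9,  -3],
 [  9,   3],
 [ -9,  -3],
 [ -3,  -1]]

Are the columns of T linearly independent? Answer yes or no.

no

Row reduce T to echelon form.
R2 ← R2 + R1: [0, 0]
R3 ← R3 − R1: [0, 0]
R4 ← R4 + R1: [0, 0]
R5 ← R5 + (1/3)·R1: [0, 0]
1 pivot among 2 columns.
Only 1 < 2 pivot columns, so the columns are linearly dependent.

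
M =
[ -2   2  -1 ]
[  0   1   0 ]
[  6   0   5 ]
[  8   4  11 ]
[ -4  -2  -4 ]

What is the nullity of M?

Row reduce to echelon form.
R3 ← R3 + (3)·R1: [0, 6, 2]
R4 ← R4 + (4)·R1: [0, 12, 7]
R5 ← R5 − (2)·R1: [0, -6, -2]
R3 ← R3 − (6)·R2: [0, 0, 2]
R4 ← R4 − (12)·R2: [0, 0, 7]
R5 ← R5 + (6)·R2: [0, 0, -2]
R4 ← R4 − (7/2)·R3: [0, 0, 0]
R5 ← R5 + R3: [0, 0, 0]
3 nonzero rows, so rank(M) = 3.
M has 3 columns; by rank–nullity, nullity = 3 − 3 = 0.

0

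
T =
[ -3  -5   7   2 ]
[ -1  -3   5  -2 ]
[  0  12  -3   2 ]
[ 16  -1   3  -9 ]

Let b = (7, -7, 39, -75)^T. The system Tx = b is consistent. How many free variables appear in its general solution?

0

Row reduce the augmented matrix [T | b].
R2 ← R2 − (1/3)·R1: [0, -4/3, 8/3, -8/3, -28/3]
R4 ← R4 + (16/3)·R1: [0, -83/3, 121/3, 5/3, -113/3]
R3 ← R3 + (9)·R2: [0, 0, 21, -22, -45]
R4 ← R4 − (83/4)·R2: [0, 0, -15, 57, 156]
R4 ← R4 + (5/7)·R3: [0, 0, 0, 289/7, 867/7]
The echelon form has 4 nonzero rows, and every pivot lies in the first 4 columns, so rank(T) = rank([T|b]) = 4.
The system is consistent.
Free variables = (unknowns) − (rank) = 4 − 4 = 0.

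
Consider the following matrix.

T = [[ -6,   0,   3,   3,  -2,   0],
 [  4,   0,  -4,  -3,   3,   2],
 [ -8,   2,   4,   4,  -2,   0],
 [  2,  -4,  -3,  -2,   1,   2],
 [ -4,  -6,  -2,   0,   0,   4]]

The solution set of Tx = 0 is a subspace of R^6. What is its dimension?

3

Row reduce to echelon form.
R2 ← R2 + (2/3)·R1: [0, 0, -2, -1, 5/3, 2]
R3 ← R3 − (4/3)·R1: [0, 2, 0, 0, 2/3, 0]
R4 ← R4 + (1/3)·R1: [0, -4, -2, -1, 1/3, 2]
R5 ← R5 − (2/3)·R1: [0, -6, -4, -2, 4/3, 4]
Swap R2 ↔ R3
R4 ← R4 + (2)·R2: [0, 0, -2, -1, 5/3, 2]
R5 ← R5 + (3)·R2: [0, 0, -4, -2, 10/3, 4]
R4 ← R4 − R3: [0, 0, 0, 0, 0, 0]
R5 ← R5 − (2)·R3: [0, 0, 0, 0, 0, 0]
3 nonzero rows, so rank(T) = 3.
T has 6 columns; by rank–nullity, nullity = 6 − 3 = 3.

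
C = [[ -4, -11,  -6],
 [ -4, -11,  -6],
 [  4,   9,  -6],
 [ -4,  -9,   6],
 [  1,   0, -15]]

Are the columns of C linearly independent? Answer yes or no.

no

Row reduce C to echelon form.
R2 ← R2 − R1: [0, 0, 0]
R3 ← R3 + R1: [0, -2, -12]
R4 ← R4 − R1: [0, 2, 12]
R5 ← R5 + (1/4)·R1: [0, -11/4, -33/2]
Swap R2 ↔ R3
R4 ← R4 + R2: [0, 0, 0]
R5 ← R5 − (11/8)·R2: [0, 0, 0]
2 pivots among 3 columns.
Only 2 < 3 pivot columns, so the columns are linearly dependent.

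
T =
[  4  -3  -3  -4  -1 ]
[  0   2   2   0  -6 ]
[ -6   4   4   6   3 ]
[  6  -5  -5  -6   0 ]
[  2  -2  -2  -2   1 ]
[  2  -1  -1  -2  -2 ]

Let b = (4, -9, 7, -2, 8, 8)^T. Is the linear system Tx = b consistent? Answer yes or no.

no

Row reduce the augmented matrix [T | b].
R3 ← R3 + (3/2)·R1: [0, -1/2, -1/2, 0, 3/2, 13]
R4 ← R4 − (3/2)·R1: [0, -1/2, -1/2, 0, 3/2, -8]
R5 ← R5 − (1/2)·R1: [0, -1/2, -1/2, 0, 3/2, 6]
R6 ← R6 − (1/2)·R1: [0, 1/2, 1/2, 0, -3/2, 6]
R3 ← R3 + (1/4)·R2: [0, 0, 0, 0, 0, 43/4]
R4 ← R4 + (1/4)·R2: [0, 0, 0, 0, 0, -41/4]
R5 ← R5 + (1/4)·R2: [0, 0, 0, 0, 0, 15/4]
R6 ← R6 − (1/4)·R2: [0, 0, 0, 0, 0, 33/4]
R4 ← R4 + (41/43)·R3: [0, 0, 0, 0, 0, 0]
R5 ← R5 − (15/43)·R3: [0, 0, 0, 0, 0, 0]
R6 ← R6 − (33/43)·R3: [0, 0, 0, 0, 0, 0]
The echelon form has 3 nonzero rows; the last pivot sits in the augmented column, so rank(T) = 2 but rank([T|b]) = 3.
Since the ranks differ, the system is inconsistent.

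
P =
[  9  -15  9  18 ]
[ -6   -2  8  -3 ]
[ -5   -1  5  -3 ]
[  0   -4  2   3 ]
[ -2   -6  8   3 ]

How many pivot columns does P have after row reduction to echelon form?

3

Row reduce to echelon form.
R2 ← R2 + (2/3)·R1: [0, -12, 14, 9]
R3 ← R3 + (5/9)·R1: [0, -28/3, 10, 7]
R5 ← R5 + (2/9)·R1: [0, -28/3, 10, 7]
R3 ← R3 − (7/9)·R2: [0, 0, -8/9, 0]
R4 ← R4 − (1/3)·R2: [0, 0, -8/3, 0]
R5 ← R5 − (7/9)·R2: [0, 0, -8/9, 0]
R4 ← R4 − (3)·R3: [0, 0, 0, 0]
R5 ← R5 − R3: [0, 0, 0, 0]
Echelon form has 3 nonzero rows, so rank(P) = 3.
Each nonzero row contributes one pivot column: 3 pivot columns.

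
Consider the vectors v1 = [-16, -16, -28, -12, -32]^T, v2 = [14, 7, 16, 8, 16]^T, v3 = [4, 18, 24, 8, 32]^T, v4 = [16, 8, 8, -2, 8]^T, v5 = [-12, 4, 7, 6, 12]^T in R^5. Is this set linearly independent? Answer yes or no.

no

Form the matrix with these vectors as rows and row reduce.
R2 ← R2 + (7/8)·R1: [0, -7, -17/2, -5/2, -12]
R3 ← R3 + (1/4)·R1: [0, 14, 17, 5, 24]
R4 ← R4 + R1: [0, -8, -20, -14, -24]
R5 ← R5 − (3/4)·R1: [0, 16, 28, 15, 36]
R3 ← R3 + (2)·R2: [0, 0, 0, 0, 0]
R4 ← R4 − (8/7)·R2: [0, 0, -72/7, -78/7, -72/7]
R5 ← R5 + (16/7)·R2: [0, 0, 60/7, 65/7, 60/7]
Swap R3 ↔ R4
R5 ← R5 + (5/6)·R3: [0, 0, 0, 0, 0]
3 nonzero rows, so the 5 vectors span a space of dimension 3.
Since 3 < 5, the vectors are linearly dependent.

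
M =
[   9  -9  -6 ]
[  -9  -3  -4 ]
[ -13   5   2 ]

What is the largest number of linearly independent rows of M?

2

Row reduce to echelon form.
R2 ← R2 + R1: [0, -12, -10]
R3 ← R3 + (13/9)·R1: [0, -8, -20/3]
R3 ← R3 − (2/3)·R2: [0, 0, 0]
Echelon form has 2 nonzero rows, so rank(M) = 2.
The rank gives the maximum number of linearly independent rows: 2.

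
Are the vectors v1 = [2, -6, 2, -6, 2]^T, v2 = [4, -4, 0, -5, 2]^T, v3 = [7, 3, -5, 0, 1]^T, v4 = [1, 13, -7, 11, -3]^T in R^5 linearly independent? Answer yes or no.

Form the matrix with these vectors as rows and row reduce.
R2 ← R2 − (2)·R1: [0, 8, -4, 7, -2]
R3 ← R3 − (7/2)·R1: [0, 24, -12, 21, -6]
R4 ← R4 − (1/2)·R1: [0, 16, -8, 14, -4]
R3 ← R3 − (3)·R2: [0, 0, 0, 0, 0]
R4 ← R4 − (2)·R2: [0, 0, 0, 0, 0]
2 nonzero rows, so the 4 vectors span a space of dimension 2.
Since 2 < 4, the vectors are linearly dependent.

no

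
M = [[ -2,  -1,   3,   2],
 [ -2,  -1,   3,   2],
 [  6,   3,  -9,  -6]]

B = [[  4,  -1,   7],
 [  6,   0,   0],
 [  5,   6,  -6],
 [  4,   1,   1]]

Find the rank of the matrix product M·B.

First compute MB:
[[  9,  22, -30],
 [  9,  22, -30],
 [-27, -66,  90]]
Now row reduce the product.
R2 ← R2 − R1: [0, 0, 0]
R3 ← R3 + (3)·R1: [0, 0, 0]
1 nonzero row, so rank(MB) = 1.

1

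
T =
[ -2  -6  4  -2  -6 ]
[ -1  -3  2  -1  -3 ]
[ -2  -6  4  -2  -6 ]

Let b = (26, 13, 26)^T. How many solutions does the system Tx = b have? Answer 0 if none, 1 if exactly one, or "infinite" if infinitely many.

Row reduce the augmented matrix [T | b].
R2 ← R2 − (1/2)·R1: [0, 0, 0, 0, 0, 0]
R3 ← R3 − R1: [0, 0, 0, 0, 0, 0]
The echelon form has 1 nonzero rows, and every pivot lies in the first 5 columns, so rank(T) = rank([T|b]) = 1.
The system is consistent.
rank = 1 < 5 unknowns, so there are infinitely many solutions.

infinite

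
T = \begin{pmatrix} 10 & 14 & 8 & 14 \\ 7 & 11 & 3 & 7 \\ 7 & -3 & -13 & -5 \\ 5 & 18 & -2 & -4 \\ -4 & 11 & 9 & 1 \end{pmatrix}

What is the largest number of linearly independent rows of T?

4

Row reduce to echelon form.
R2 ← R2 − (7/10)·R1: [0, 6/5, -13/5, -14/5]
R3 ← R3 − (7/10)·R1: [0, -64/5, -93/5, -74/5]
R4 ← R4 − (1/2)·R1: [0, 11, -6, -11]
R5 ← R5 + (2/5)·R1: [0, 83/5, 61/5, 33/5]
R3 ← R3 + (32/3)·R2: [0, 0, -139/3, -134/3]
R4 ← R4 − (55/6)·R2: [0, 0, 107/6, 44/3]
R5 ← R5 − (83/6)·R2: [0, 0, 289/6, 136/3]
R4 ← R4 + (107/278)·R3: [0, 0, 0, -351/139]
R5 ← R5 + (289/278)·R3: [0, 0, 0, -153/139]
R5 ← R5 − (17/39)·R4: [0, 0, 0, 0]
Echelon form has 4 nonzero rows, so rank(T) = 4.
The rank gives the maximum number of linearly independent rows: 4.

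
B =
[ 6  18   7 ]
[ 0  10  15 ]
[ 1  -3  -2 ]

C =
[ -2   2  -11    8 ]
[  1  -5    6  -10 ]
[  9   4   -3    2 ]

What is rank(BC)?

3

First compute BC:
[[ 69, -50,  21, -118],
 [145,  10,  15, -70],
 [-23,   9, -23,  34]]
Now row reduce the product.
R2 ← R2 − (145/69)·R1: [0, 7940/69, -670/23, 12280/69]
R3 ← R3 + (1/3)·R1: [0, -23/3, -16, -16/3]
R3 ← R3 + (529/7940)·R2: [0, 0, -14245/794, 2590/397]
3 nonzero rows, so rank(BC) = 3.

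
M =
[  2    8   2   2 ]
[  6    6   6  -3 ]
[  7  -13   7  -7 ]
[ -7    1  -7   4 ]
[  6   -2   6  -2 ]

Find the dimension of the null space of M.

Row reduce to echelon form.
R2 ← R2 − (3)·R1: [0, -18, 0, -9]
R3 ← R3 − (7/2)·R1: [0, -41, 0, -14]
R4 ← R4 + (7/2)·R1: [0, 29, 0, 11]
R5 ← R5 − (3)·R1: [0, -26, 0, -8]
R3 ← R3 − (41/18)·R2: [0, 0, 0, 13/2]
R4 ← R4 + (29/18)·R2: [0, 0, 0, -7/2]
R5 ← R5 − (13/9)·R2: [0, 0, 0, 5]
R4 ← R4 + (7/13)·R3: [0, 0, 0, 0]
R5 ← R5 − (10/13)·R3: [0, 0, 0, 0]
3 nonzero rows, so rank(M) = 3.
M has 4 columns; by rank–nullity, nullity = 4 − 3 = 1.

1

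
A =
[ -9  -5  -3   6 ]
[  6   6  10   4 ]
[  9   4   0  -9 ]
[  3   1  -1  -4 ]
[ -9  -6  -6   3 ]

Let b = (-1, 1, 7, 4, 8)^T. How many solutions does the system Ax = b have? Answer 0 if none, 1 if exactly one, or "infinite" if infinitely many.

Row reduce the augmented matrix [A | b].
R2 ← R2 + (2/3)·R1: [0, 8/3, 8, 8, 1/3]
R3 ← R3 + R1: [0, -1, -3, -3, 6]
R4 ← R4 + (1/3)·R1: [0, -2/3, -2, -2, 11/3]
R5 ← R5 − R1: [0, -1, -3, -3, 9]
R3 ← R3 + (3/8)·R2: [0, 0, 0, 0, 49/8]
R4 ← R4 + (1/4)·R2: [0, 0, 0, 0, 15/4]
R5 ← R5 + (3/8)·R2: [0, 0, 0, 0, 73/8]
R4 ← R4 − (30/49)·R3: [0, 0, 0, 0, 0]
R5 ← R5 − (73/49)·R3: [0, 0, 0, 0, 0]
The echelon form has 3 nonzero rows; the last pivot sits in the augmented column, so rank(A) = 2 but rank([A|b]) = 3.
Since the ranks differ, the system is inconsistent.
It has no solutions.

0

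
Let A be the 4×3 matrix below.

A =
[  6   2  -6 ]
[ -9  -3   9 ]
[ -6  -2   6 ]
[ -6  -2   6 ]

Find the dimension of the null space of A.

Row reduce to echelon form.
R2 ← R2 + (3/2)·R1: [0, 0, 0]
R3 ← R3 + R1: [0, 0, 0]
R4 ← R4 + R1: [0, 0, 0]
1 nonzero row, so rank(A) = 1.
A has 3 columns; by rank–nullity, nullity = 3 − 1 = 2.

2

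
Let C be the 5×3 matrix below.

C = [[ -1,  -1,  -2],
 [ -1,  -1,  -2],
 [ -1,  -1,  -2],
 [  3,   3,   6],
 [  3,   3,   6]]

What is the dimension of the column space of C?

1

Row reduce to echelon form.
R2 ← R2 − R1: [0, 0, 0]
R3 ← R3 − R1: [0, 0, 0]
R4 ← R4 + (3)·R1: [0, 0, 0]
R5 ← R5 + (3)·R1: [0, 0, 0]
Echelon form has 1 nonzero row, so rank(C) = 1.
The column space has dimension equal to the rank: 1.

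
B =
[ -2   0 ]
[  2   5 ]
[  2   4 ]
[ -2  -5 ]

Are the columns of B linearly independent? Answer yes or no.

yes

Row reduce B to echelon form.
R2 ← R2 + R1: [0, 5]
R3 ← R3 + R1: [0, 4]
R4 ← R4 − R1: [0, -5]
R3 ← R3 − (4/5)·R2: [0, 0]
R4 ← R4 + R2: [0, 0]
2 pivots among 2 columns.
Every column is a pivot column, so the columns are linearly independent.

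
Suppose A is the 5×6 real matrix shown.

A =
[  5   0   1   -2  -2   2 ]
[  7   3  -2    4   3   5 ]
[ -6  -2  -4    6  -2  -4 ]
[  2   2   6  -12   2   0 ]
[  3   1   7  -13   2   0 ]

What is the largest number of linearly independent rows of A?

Row reduce to echelon form.
R2 ← R2 − (7/5)·R1: [0, 3, -17/5, 34/5, 29/5, 11/5]
R3 ← R3 + (6/5)·R1: [0, -2, -14/5, 18/5, -22/5, -8/5]
R4 ← R4 − (2/5)·R1: [0, 2, 28/5, -56/5, 14/5, -4/5]
R5 ← R5 − (3/5)·R1: [0, 1, 32/5, -59/5, 16/5, -6/5]
R3 ← R3 + (2/3)·R2: [0, 0, -76/15, 122/15, -8/15, -2/15]
R4 ← R4 − (2/3)·R2: [0, 0, 118/15, -236/15, -16/15, -34/15]
R5 ← R5 − (1/3)·R2: [0, 0, 113/15, -211/15, 19/15, -29/15]
R4 ← R4 + (59/38)·R3: [0, 0, 0, -59/19, -36/19, -47/19]
R5 ← R5 + (113/76)·R3: [0, 0, 0, -75/38, 9/19, -81/38]
R5 ← R5 − (75/118)·R4: [0, 0, 0, 0, 99/59, -33/59]
Echelon form has 5 nonzero rows, so rank(A) = 5.
The rank gives the maximum number of linearly independent rows: 5.

5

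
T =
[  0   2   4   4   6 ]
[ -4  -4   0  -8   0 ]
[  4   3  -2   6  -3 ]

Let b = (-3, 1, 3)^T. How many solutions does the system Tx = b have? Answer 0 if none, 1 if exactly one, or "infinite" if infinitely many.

0

Row reduce the augmented matrix [T | b].
Swap R1 ↔ R2
R3 ← R3 + R1: [0, -1, -2, -2, -3, 4]
R3 ← R3 + (1/2)·R2: [0, 0, 0, 0, 0, 5/2]
The echelon form has 3 nonzero rows; the last pivot sits in the augmented column, so rank(T) = 2 but rank([T|b]) = 3.
Since the ranks differ, the system is inconsistent.
It has no solutions.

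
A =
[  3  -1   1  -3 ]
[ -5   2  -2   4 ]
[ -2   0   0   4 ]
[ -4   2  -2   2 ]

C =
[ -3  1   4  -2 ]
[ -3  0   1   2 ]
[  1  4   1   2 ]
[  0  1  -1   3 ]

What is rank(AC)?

First compute AC:
[[ -5,   4,  15, -15],
 [  7,  -9, -24,  22],
 [  6,   2, -12,  16],
 [  4, -10, -18,  14]]
Now row reduce the product.
R2 ← R2 + (7/5)·R1: [0, -17/5, -3, 1]
R3 ← R3 + (6/5)·R1: [0, 34/5, 6, -2]
R4 ← R4 + (4/5)·R1: [0, -34/5, -6, 2]
R3 ← R3 + (2)·R2: [0, 0, 0, 0]
R4 ← R4 − (2)·R2: [0, 0, 0, 0]
2 nonzero rows, so rank(AC) = 2.

2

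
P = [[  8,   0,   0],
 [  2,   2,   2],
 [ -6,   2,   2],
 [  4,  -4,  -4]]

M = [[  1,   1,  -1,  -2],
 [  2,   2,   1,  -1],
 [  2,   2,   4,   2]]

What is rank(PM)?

First compute PM:
[[  8,   8,  -8, -16],
 [ 10,  10,   8,  -2],
 [  2,   2,  16,  14],
 [-12, -12, -24, -12]]
Now row reduce the product.
R2 ← R2 − (5/4)·R1: [0, 0, 18, 18]
R3 ← R3 − (1/4)·R1: [0, 0, 18, 18]
R4 ← R4 + (3/2)·R1: [0, 0, -36, -36]
R3 ← R3 − R2: [0, 0, 0, 0]
R4 ← R4 + (2)·R2: [0, 0, 0, 0]
2 nonzero rows, so rank(PM) = 2.

2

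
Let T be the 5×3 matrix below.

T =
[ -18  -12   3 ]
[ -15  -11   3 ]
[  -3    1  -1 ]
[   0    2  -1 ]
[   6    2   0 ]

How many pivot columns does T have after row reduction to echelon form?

2

Row reduce to echelon form.
R2 ← R2 − (5/6)·R1: [0, -1, 1/2]
R3 ← R3 − (1/6)·R1: [0, 3, -3/2]
R5 ← R5 + (1/3)·R1: [0, -2, 1]
R3 ← R3 + (3)·R2: [0, 0, 0]
R4 ← R4 + (2)·R2: [0, 0, 0]
R5 ← R5 − (2)·R2: [0, 0, 0]
Echelon form has 2 nonzero rows, so rank(T) = 2.
Each nonzero row contributes one pivot column: 2 pivot columns.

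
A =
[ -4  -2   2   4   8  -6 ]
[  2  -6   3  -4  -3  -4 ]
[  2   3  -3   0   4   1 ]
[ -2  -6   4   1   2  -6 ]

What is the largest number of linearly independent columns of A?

Row reduce to echelon form.
R2 ← R2 + (1/2)·R1: [0, -7, 4, -2, 1, -7]
R3 ← R3 + (1/2)·R1: [0, 2, -2, 2, 8, -2]
R4 ← R4 − (1/2)·R1: [0, -5, 3, -1, -2, -3]
R3 ← R3 + (2/7)·R2: [0, 0, -6/7, 10/7, 58/7, -4]
R4 ← R4 − (5/7)·R2: [0, 0, 1/7, 3/7, -19/7, 2]
R4 ← R4 + (1/6)·R3: [0, 0, 0, 2/3, -4/3, 4/3]
Echelon form has 4 nonzero rows, so rank(A) = 4.
The rank gives the maximum number of linearly independent columns: 4.

4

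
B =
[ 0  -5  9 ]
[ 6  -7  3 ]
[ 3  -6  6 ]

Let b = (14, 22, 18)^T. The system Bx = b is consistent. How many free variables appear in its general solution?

Row reduce the augmented matrix [B | b].
Swap R1 ↔ R2
R3 ← R3 − (1/2)·R1: [0, -5/2, 9/2, 7]
R3 ← R3 − (1/2)·R2: [0, 0, 0, 0]
The echelon form has 2 nonzero rows, and every pivot lies in the first 3 columns, so rank(B) = rank([B|b]) = 2.
The system is consistent.
Free variables = (unknowns) − (rank) = 3 − 2 = 1.

1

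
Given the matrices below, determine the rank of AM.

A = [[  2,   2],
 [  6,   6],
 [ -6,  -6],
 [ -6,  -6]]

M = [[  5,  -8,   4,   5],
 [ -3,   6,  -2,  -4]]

1

First compute AM:
[[  4,  -4,   4,   2],
 [ 12, -12,  12,   6],
 [-12,  12, -12,  -6],
 [-12,  12, -12,  -6]]
Now row reduce the product.
R2 ← R2 − (3)·R1: [0, 0, 0, 0]
R3 ← R3 + (3)·R1: [0, 0, 0, 0]
R4 ← R4 + (3)·R1: [0, 0, 0, 0]
1 nonzero row, so rank(AM) = 1.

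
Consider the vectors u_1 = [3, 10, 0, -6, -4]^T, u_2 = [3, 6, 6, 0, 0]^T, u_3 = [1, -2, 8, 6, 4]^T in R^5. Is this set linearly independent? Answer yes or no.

Form the matrix with these vectors as rows and row reduce.
R2 ← R2 − R1: [0, -4, 6, 6, 4]
R3 ← R3 − (1/3)·R1: [0, -16/3, 8, 8, 16/3]
R3 ← R3 − (4/3)·R2: [0, 0, 0, 0, 0]
2 nonzero rows, so the 3 vectors span a space of dimension 2.
Since 2 < 3, the vectors are linearly dependent.

no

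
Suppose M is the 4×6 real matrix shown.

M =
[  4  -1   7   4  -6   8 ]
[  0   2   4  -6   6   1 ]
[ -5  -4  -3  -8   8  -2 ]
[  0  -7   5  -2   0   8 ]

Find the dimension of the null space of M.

2

Row reduce to echelon form.
R3 ← R3 + (5/4)·R1: [0, -21/4, 23/4, -3, 1/2, 8]
R3 ← R3 + (21/8)·R2: [0, 0, 65/4, -75/4, 65/4, 85/8]
R4 ← R4 + (7/2)·R2: [0, 0, 19, -23, 21, 23/2]
R4 ← R4 − (76/65)·R3: [0, 0, 0, -14/13, 2, -12/13]
4 nonzero rows, so rank(M) = 4.
M has 6 columns; by rank–nullity, nullity = 6 − 4 = 2.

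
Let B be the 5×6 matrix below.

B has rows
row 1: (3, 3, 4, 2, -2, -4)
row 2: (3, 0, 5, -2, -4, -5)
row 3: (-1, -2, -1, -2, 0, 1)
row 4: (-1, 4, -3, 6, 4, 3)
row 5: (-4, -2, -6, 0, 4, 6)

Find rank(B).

2

Row reduce to echelon form.
R2 ← R2 − R1: [0, -3, 1, -4, -2, -1]
R3 ← R3 + (1/3)·R1: [0, -1, 1/3, -4/3, -2/3, -1/3]
R4 ← R4 + (1/3)·R1: [0, 5, -5/3, 20/3, 10/3, 5/3]
R5 ← R5 + (4/3)·R1: [0, 2, -2/3, 8/3, 4/3, 2/3]
R3 ← R3 − (1/3)·R2: [0, 0, 0, 0, 0, 0]
R4 ← R4 + (5/3)·R2: [0, 0, 0, 0, 0, 0]
R5 ← R5 + (2/3)·R2: [0, 0, 0, 0, 0, 0]
Echelon form has 2 nonzero rows, so rank(B) = 2.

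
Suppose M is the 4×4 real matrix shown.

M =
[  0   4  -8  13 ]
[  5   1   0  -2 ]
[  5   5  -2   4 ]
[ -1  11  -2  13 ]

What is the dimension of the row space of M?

3

Row reduce to echelon form.
Swap R1 ↔ R2
R3 ← R3 − R1: [0, 4, -2, 6]
R4 ← R4 + (1/5)·R1: [0, 56/5, -2, 63/5]
R3 ← R3 − R2: [0, 0, 6, -7]
R4 ← R4 − (14/5)·R2: [0, 0, 102/5, -119/5]
R4 ← R4 − (17/5)·R3: [0, 0, 0, 0]
Echelon form has 3 nonzero rows, so rank(M) = 3.
The row space has dimension equal to the rank: 3.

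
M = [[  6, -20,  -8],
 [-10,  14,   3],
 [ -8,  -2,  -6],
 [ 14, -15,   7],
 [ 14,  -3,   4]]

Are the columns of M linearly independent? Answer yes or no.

yes

Row reduce M to echelon form.
R2 ← R2 + (5/3)·R1: [0, -58/3, -31/3]
R3 ← R3 + (4/3)·R1: [0, -86/3, -50/3]
R4 ← R4 − (7/3)·R1: [0, 95/3, 77/3]
R5 ← R5 − (7/3)·R1: [0, 131/3, 68/3]
R3 ← R3 − (43/29)·R2: [0, 0, -39/29]
R4 ← R4 + (95/58)·R2: [0, 0, 507/58]
R5 ← R5 + (131/58)·R2: [0, 0, -39/58]
R4 ← R4 + (13/2)·R3: [0, 0, 0]
R5 ← R5 − (1/2)·R3: [0, 0, 0]
3 pivots among 3 columns.
Every column is a pivot column, so the columns are linearly independent.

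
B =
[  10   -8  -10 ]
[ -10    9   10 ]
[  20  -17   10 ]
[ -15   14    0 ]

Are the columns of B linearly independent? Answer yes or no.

Row reduce B to echelon form.
R2 ← R2 + R1: [0, 1, 0]
R3 ← R3 − (2)·R1: [0, -1, 30]
R4 ← R4 + (3/2)·R1: [0, 2, -15]
R3 ← R3 + R2: [0, 0, 30]
R4 ← R4 − (2)·R2: [0, 0, -15]
R4 ← R4 + (1/2)·R3: [0, 0, 0]
3 pivots among 3 columns.
Every column is a pivot column, so the columns are linearly independent.

yes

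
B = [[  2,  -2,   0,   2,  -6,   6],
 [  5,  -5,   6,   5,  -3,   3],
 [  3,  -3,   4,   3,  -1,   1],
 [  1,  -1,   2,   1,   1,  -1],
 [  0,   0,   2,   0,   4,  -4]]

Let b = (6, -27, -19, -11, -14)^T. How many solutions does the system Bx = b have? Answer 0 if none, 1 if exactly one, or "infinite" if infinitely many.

infinite

Row reduce the augmented matrix [B | b].
R2 ← R2 − (5/2)·R1: [0, 0, 6, 0, 12, -12, -42]
R3 ← R3 − (3/2)·R1: [0, 0, 4, 0, 8, -8, -28]
R4 ← R4 − (1/2)·R1: [0, 0, 2, 0, 4, -4, -14]
R3 ← R3 − (2/3)·R2: [0, 0, 0, 0, 0, 0, 0]
R4 ← R4 − (1/3)·R2: [0, 0, 0, 0, 0, 0, 0]
R5 ← R5 − (1/3)·R2: [0, 0, 0, 0, 0, 0, 0]
The echelon form has 2 nonzero rows, and every pivot lies in the first 6 columns, so rank(B) = rank([B|b]) = 2.
The system is consistent.
rank = 2 < 6 unknowns, so there are infinitely many solutions.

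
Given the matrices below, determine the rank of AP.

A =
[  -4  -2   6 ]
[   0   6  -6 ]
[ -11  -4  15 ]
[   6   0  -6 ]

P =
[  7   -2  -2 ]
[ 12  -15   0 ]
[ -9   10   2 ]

2

First compute AP:
[[-106,  98,  20],
 [126, -150, -12],
 [-260, 232,  52],
 [ 96, -72, -24]]
Now row reduce the product.
R2 ← R2 + (63/53)·R1: [0, -1776/53, 624/53]
R3 ← R3 − (130/53)·R1: [0, -444/53, 156/53]
R4 ← R4 + (48/53)·R1: [0, 888/53, -312/53]
R3 ← R3 − (1/4)·R2: [0, 0, 0]
R4 ← R4 + (1/2)·R2: [0, 0, 0]
2 nonzero rows, so rank(AP) = 2.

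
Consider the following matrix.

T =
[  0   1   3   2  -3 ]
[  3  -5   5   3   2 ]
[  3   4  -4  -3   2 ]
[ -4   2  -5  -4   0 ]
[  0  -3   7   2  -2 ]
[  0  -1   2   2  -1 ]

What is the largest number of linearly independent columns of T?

4

Row reduce to echelon form.
Swap R1 ↔ R2
R3 ← R3 − R1: [0, 9, -9, -6, 0]
R4 ← R4 + (4/3)·R1: [0, -14/3, 5/3, 0, 8/3]
R3 ← R3 − (9)·R2: [0, 0, -36, -24, 27]
R4 ← R4 + (14/3)·R2: [0, 0, 47/3, 28/3, -34/3]
R5 ← R5 + (3)·R2: [0, 0, 16, 8, -11]
R6 ← R6 + R2: [0, 0, 5, 4, -4]
R4 ← R4 + (47/108)·R3: [0, 0, 0, -10/9, 5/12]
R5 ← R5 + (4/9)·R3: [0, 0, 0, -8/3, 1]
R6 ← R6 + (5/36)·R3: [0, 0, 0, 2/3, -1/4]
R5 ← R5 − (12/5)·R4: [0, 0, 0, 0, 0]
R6 ← R6 + (3/5)·R4: [0, 0, 0, 0, 0]
Echelon form has 4 nonzero rows, so rank(T) = 4.
The rank gives the maximum number of linearly independent columns: 4.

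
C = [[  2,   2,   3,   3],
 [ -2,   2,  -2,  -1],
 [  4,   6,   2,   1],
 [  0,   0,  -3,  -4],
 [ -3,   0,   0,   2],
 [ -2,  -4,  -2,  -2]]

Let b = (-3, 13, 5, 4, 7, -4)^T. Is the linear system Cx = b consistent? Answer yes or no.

Row reduce the augmented matrix [C | b].
R2 ← R2 + R1: [0, 4, 1, 2, 10]
R3 ← R3 − (2)·R1: [0, 2, -4, -5, 11]
R5 ← R5 + (3/2)·R1: [0, 3, 9/2, 13/2, 5/2]
R6 ← R6 + R1: [0, -2, 1, 1, -7]
R3 ← R3 − (1/2)·R2: [0, 0, -9/2, -6, 6]
R5 ← R5 − (3/4)·R2: [0, 0, 15/4, 5, -5]
R6 ← R6 + (1/2)·R2: [0, 0, 3/2, 2, -2]
R4 ← R4 − (2/3)·R3: [0, 0, 0, 0, 0]
R5 ← R5 + (5/6)·R3: [0, 0, 0, 0, 0]
R6 ← R6 + (1/3)·R3: [0, 0, 0, 0, 0]
The echelon form has 3 nonzero rows, and every pivot lies in the first 4 columns, so rank(C) = rank([C|b]) = 3.
The system is consistent.

yes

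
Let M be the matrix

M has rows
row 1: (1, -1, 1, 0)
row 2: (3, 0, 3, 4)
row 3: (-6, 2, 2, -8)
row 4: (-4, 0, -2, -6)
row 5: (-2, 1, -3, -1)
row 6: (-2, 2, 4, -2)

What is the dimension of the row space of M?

3

Row reduce to echelon form.
R2 ← R2 − (3)·R1: [0, 3, 0, 4]
R3 ← R3 + (6)·R1: [0, -4, 8, -8]
R4 ← R4 + (4)·R1: [0, -4, 2, -6]
R5 ← R5 + (2)·R1: [0, -1, -1, -1]
R6 ← R6 + (2)·R1: [0, 0, 6, -2]
R3 ← R3 + (4/3)·R2: [0, 0, 8, -8/3]
R4 ← R4 + (4/3)·R2: [0, 0, 2, -2/3]
R5 ← R5 + (1/3)·R2: [0, 0, -1, 1/3]
R4 ← R4 − (1/4)·R3: [0, 0, 0, 0]
R5 ← R5 + (1/8)·R3: [0, 0, 0, 0]
R6 ← R6 − (3/4)·R3: [0, 0, 0, 0]
Echelon form has 3 nonzero rows, so rank(M) = 3.
The row space has dimension equal to the rank: 3.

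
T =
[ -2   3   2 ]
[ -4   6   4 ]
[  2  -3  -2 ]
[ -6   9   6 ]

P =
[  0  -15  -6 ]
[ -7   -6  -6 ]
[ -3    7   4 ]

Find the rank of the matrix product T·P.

First compute TP:
[[-27,  26,   2],
 [-54,  52,   4],
 [ 27, -26,  -2],
 [-81,  78,   6]]
Now row reduce the product.
R2 ← R2 − (2)·R1: [0, 0, 0]
R3 ← R3 + R1: [0, 0, 0]
R4 ← R4 − (3)·R1: [0, 0, 0]
1 nonzero row, so rank(TP) = 1.

1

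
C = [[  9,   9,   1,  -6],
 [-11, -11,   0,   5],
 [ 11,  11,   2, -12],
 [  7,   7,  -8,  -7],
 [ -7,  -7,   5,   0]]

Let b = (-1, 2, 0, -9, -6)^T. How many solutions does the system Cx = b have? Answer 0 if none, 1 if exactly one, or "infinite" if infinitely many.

0

Row reduce the augmented matrix [C | b].
R2 ← R2 + (11/9)·R1: [0, 0, 11/9, -7/3, 7/9]
R3 ← R3 − (11/9)·R1: [0, 0, 7/9, -14/3, 11/9]
R4 ← R4 − (7/9)·R1: [0, 0, -79/9, -7/3, -74/9]
R5 ← R5 + (7/9)·R1: [0, 0, 52/9, -14/3, -61/9]
R3 ← R3 − (7/11)·R2: [0, 0, 0, -35/11, 8/11]
R4 ← R4 + (79/11)·R2: [0, 0, 0, -210/11, -29/11]
R5 ← R5 − (52/11)·R2: [0, 0, 0, 70/11, -115/11]
R4 ← R4 − (6)·R3: [0, 0, 0, 0, -7]
R5 ← R5 + (2)·R3: [0, 0, 0, 0, -9]
R5 ← R5 − (9/7)·R4: [0, 0, 0, 0, 0]
The echelon form has 4 nonzero rows; the last pivot sits in the augmented column, so rank(C) = 3 but rank([C|b]) = 4.
Since the ranks differ, the system is inconsistent.
It has no solutions.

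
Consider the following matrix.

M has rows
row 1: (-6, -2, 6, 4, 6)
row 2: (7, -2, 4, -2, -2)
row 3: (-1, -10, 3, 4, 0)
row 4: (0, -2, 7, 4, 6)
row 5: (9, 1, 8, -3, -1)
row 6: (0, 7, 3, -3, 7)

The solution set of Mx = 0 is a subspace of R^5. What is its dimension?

Row reduce to echelon form.
R2 ← R2 + (7/6)·R1: [0, -13/3, 11, 8/3, 5]
R3 ← R3 − (1/6)·R1: [0, -29/3, 2, 10/3, -1]
R5 ← R5 + (3/2)·R1: [0, -2, 17, 3, 8]
R3 ← R3 − (29/13)·R2: [0, 0, -293/13, -34/13, -158/13]
R4 ← R4 − (6/13)·R2: [0, 0, 25/13, 36/13, 48/13]
R5 ← R5 − (6/13)·R2: [0, 0, 155/13, 23/13, 74/13]
R6 ← R6 + (21/13)·R2: [0, 0, 270/13, 17/13, 196/13]
R4 ← R4 + (25/293)·R3: [0, 0, 0, 746/293, 778/293]
R5 ← R5 + (155/293)·R3: [0, 0, 0, 113/293, -216/293]
R6 ← R6 + (270/293)·R3: [0, 0, 0, -323/293, 1136/293]
R5 ← R5 − (113/746)·R4: [0, 0, 0, 0, -425/373]
R6 ← R6 + (323/746)·R4: [0, 0, 0, 0, 1875/373]
R6 ← R6 + (75/17)·R5: [0, 0, 0, 0, 0]
5 nonzero rows, so rank(M) = 5.
M has 5 columns; by rank–nullity, nullity = 5 − 5 = 0.

0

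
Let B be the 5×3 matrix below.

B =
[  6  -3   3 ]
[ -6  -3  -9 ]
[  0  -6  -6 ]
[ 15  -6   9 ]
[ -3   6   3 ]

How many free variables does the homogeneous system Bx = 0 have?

1

Row reduce to echelon form.
R2 ← R2 + R1: [0, -6, -6]
R4 ← R4 − (5/2)·R1: [0, 3/2, 3/2]
R5 ← R5 + (1/2)·R1: [0, 9/2, 9/2]
R3 ← R3 − R2: [0, 0, 0]
R4 ← R4 + (1/4)·R2: [0, 0, 0]
R5 ← R5 + (3/4)·R2: [0, 0, 0]
2 nonzero rows, so rank(B) = 2.
B has 3 columns; by rank–nullity, nullity = 3 − 2 = 1.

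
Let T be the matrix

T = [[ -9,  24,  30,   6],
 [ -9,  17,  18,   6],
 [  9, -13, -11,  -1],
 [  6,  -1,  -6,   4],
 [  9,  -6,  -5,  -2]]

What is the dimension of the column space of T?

4

Row reduce to echelon form.
R2 ← R2 − R1: [0, -7, -12, 0]
R3 ← R3 + R1: [0, 11, 19, 5]
R4 ← R4 + (2/3)·R1: [0, 15, 14, 8]
R5 ← R5 + R1: [0, 18, 25, 4]
R3 ← R3 + (11/7)·R2: [0, 0, 1/7, 5]
R4 ← R4 + (15/7)·R2: [0, 0, -82/7, 8]
R5 ← R5 + (18/7)·R2: [0, 0, -41/7, 4]
R4 ← R4 + (82)·R3: [0, 0, 0, 418]
R5 ← R5 + (41)·R3: [0, 0, 0, 209]
R5 ← R5 − (1/2)·R4: [0, 0, 0, 0]
Echelon form has 4 nonzero rows, so rank(T) = 4.
The column space has dimension equal to the rank: 4.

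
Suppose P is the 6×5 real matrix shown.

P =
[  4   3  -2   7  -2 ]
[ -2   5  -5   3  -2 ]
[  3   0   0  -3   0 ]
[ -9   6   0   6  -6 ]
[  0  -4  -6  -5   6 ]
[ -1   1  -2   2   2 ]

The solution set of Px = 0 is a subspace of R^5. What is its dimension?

Row reduce to echelon form.
R2 ← R2 + (1/2)·R1: [0, 13/2, -6, 13/2, -3]
R3 ← R3 − (3/4)·R1: [0, -9/4, 3/2, -33/4, 3/2]
R4 ← R4 + (9/4)·R1: [0, 51/4, -9/2, 87/4, -21/2]
R6 ← R6 + (1/4)·R1: [0, 7/4, -5/2, 15/4, 3/2]
R3 ← R3 + (9/26)·R2: [0, 0, -15/26, -6, 6/13]
R4 ← R4 − (51/26)·R2: [0, 0, 189/26, 9, -60/13]
R5 ← R5 + (8/13)·R2: [0, 0, -126/13, -1, 54/13]
R6 ← R6 − (7/26)·R2: [0, 0, -23/26, 2, 30/13]
R4 ← R4 + (63/5)·R3: [0, 0, 0, -333/5, 6/5]
R5 ← R5 − (84/5)·R3: [0, 0, 0, 499/5, -18/5]
R6 ← R6 − (23/15)·R3: [0, 0, 0, 56/5, 8/5]
R5 ← R5 + (499/333)·R4: [0, 0, 0, 0, -200/111]
R6 ← R6 + (56/333)·R4: [0, 0, 0, 0, 200/111]
R6 ← R6 + R5: [0, 0, 0, 0, 0]
5 nonzero rows, so rank(P) = 5.
P has 5 columns; by rank–nullity, nullity = 5 − 5 = 0.

0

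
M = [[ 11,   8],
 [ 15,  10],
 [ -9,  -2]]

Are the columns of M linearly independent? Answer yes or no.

Row reduce M to echelon form.
R2 ← R2 − (15/11)·R1: [0, -10/11]
R3 ← R3 + (9/11)·R1: [0, 50/11]
R3 ← R3 + (5)·R2: [0, 0]
2 pivots among 2 columns.
Every column is a pivot column, so the columns are linearly independent.

yes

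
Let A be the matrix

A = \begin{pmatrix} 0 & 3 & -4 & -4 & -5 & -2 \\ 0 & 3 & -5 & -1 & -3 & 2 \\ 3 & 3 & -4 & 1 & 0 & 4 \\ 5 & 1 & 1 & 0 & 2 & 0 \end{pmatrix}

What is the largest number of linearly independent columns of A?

Row reduce to echelon form.
Swap R1 ↔ R3
R4 ← R4 − (5/3)·R1: [0, -4, 23/3, -5/3, 2, -20/3]
R3 ← R3 − R2: [0, 0, 1, -3, -2, -4]
R4 ← R4 + (4/3)·R2: [0, 0, 1, -3, -2, -4]
R4 ← R4 − R3: [0, 0, 0, 0, 0, 0]
Echelon form has 3 nonzero rows, so rank(A) = 3.
The rank gives the maximum number of linearly independent columns: 3.

3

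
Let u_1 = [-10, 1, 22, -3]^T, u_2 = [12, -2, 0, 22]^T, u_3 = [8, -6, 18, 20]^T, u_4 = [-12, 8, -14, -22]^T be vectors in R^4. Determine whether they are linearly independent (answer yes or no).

Form the matrix with these vectors as rows and row reduce.
R2 ← R2 + (6/5)·R1: [0, -4/5, 132/5, 92/5]
R3 ← R3 + (4/5)·R1: [0, -26/5, 178/5, 88/5]
R4 ← R4 − (6/5)·R1: [0, 34/5, -202/5, -92/5]
R3 ← R3 − (13/2)·R2: [0, 0, -136, -102]
R4 ← R4 + (17/2)·R2: [0, 0, 184, 138]
R4 ← R4 + (23/17)·R3: [0, 0, 0, 0]
3 nonzero rows, so the 4 vectors span a space of dimension 3.
Since 3 < 4, the vectors are linearly dependent.

no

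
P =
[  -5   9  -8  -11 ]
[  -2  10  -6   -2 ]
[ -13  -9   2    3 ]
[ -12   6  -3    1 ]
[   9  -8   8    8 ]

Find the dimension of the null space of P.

Row reduce to echelon form.
R2 ← R2 − (2/5)·R1: [0, 32/5, -14/5, 12/5]
R3 ← R3 − (13/5)·R1: [0, -162/5, 114/5, 158/5]
R4 ← R4 − (12/5)·R1: [0, -78/5, 81/5, 137/5]
R5 ← R5 + (9/5)·R1: [0, 41/5, -32/5, -59/5]
R3 ← R3 + (81/16)·R2: [0, 0, 69/8, 175/4]
R4 ← R4 + (39/16)·R2: [0, 0, 75/8, 133/4]
R5 ← R5 − (41/32)·R2: [0, 0, -45/16, -119/8]
R4 ← R4 − (25/23)·R3: [0, 0, 0, -329/23]
R5 ← R5 + (15/46)·R3: [0, 0, 0, -14/23]
R5 ← R5 − (2/47)·R4: [0, 0, 0, 0]
4 nonzero rows, so rank(P) = 4.
P has 4 columns; by rank–nullity, nullity = 4 − 4 = 0.

0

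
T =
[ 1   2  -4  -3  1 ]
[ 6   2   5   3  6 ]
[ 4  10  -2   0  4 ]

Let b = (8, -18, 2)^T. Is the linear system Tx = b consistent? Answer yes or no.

yes

Row reduce the augmented matrix [T | b].
R2 ← R2 − (6)·R1: [0, -10, 29, 21, 0, -66]
R3 ← R3 − (4)·R1: [0, 2, 14, 12, 0, -30]
R3 ← R3 + (1/5)·R2: [0, 0, 99/5, 81/5, 0, -216/5]
The echelon form has 3 nonzero rows, and every pivot lies in the first 5 columns, so rank(T) = rank([T|b]) = 3.
The system is consistent.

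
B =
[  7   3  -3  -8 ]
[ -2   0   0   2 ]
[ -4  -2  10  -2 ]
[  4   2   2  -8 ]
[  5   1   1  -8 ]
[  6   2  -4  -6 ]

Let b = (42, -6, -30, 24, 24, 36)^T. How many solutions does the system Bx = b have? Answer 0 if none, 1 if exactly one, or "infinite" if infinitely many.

1

Row reduce the augmented matrix [B | b].
R2 ← R2 + (2/7)·R1: [0, 6/7, -6/7, -2/7, 6]
R3 ← R3 + (4/7)·R1: [0, -2/7, 58/7, -46/7, -6]
R4 ← R4 − (4/7)·R1: [0, 2/7, 26/7, -24/7, 0]
R5 ← R5 − (5/7)·R1: [0, -8/7, 22/7, -16/7, -6]
R6 ← R6 − (6/7)·R1: [0, -4/7, -10/7, 6/7, 0]
R3 ← R3 + (1/3)·R2: [0, 0, 8, -20/3, -4]
R4 ← R4 − (1/3)·R2: [0, 0, 4, -10/3, -2]
R5 ← R5 + (4/3)·R2: [0, 0, 2, -8/3, 2]
R6 ← R6 + (2/3)·R2: [0, 0, -2, 2/3, 4]
R4 ← R4 − (1/2)·R3: [0, 0, 0, 0, 0]
R5 ← R5 − (1/4)·R3: [0, 0, 0, -1, 3]
R6 ← R6 + (1/4)·R3: [0, 0, 0, -1, 3]
Swap R4 ↔ R5
R6 ← R6 − R4: [0, 0, 0, 0, 0]
The echelon form has 4 nonzero rows, and every pivot lies in the first 4 columns, so rank(B) = rank([B|b]) = 4.
The system is consistent.
rank = 4 = number of unknowns, so the solution is unique.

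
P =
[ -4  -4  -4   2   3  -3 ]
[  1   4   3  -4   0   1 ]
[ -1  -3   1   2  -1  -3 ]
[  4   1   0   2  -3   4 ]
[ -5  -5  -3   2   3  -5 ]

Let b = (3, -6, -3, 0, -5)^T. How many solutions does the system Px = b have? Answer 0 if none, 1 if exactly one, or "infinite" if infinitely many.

0

Row reduce the augmented matrix [P | b].
R2 ← R2 + (1/4)·R1: [0, 3, 2, -7/2, 3/4, 1/4, -21/4]
R3 ← R3 − (1/4)·R1: [0, -2, 2, 3/2, -7/4, -9/4, -15/4]
R4 ← R4 + R1: [0, -3, -4, 4, 0, 1, 3]
R5 ← R5 − (5/4)·R1: [0, 0, 2, -1/2, -3/4, -5/4, -35/4]
R3 ← R3 + (2/3)·R2: [0, 0, 10/3, -5/6, -5/4, -25/12, -29/4]
R4 ← R4 + R2: [0, 0, -2, 1/2, 3/4, 5/4, -9/4]
R4 ← R4 + (3/5)·R3: [0, 0, 0, 0, 0, 0, -33/5]
R5 ← R5 − (3/5)·R3: [0, 0, 0, 0, 0, 0, -22/5]
R5 ← R5 − (2/3)·R4: [0, 0, 0, 0, 0, 0, 0]
The echelon form has 4 nonzero rows; the last pivot sits in the augmented column, so rank(P) = 3 but rank([P|b]) = 4.
Since the ranks differ, the system is inconsistent.
It has no solutions.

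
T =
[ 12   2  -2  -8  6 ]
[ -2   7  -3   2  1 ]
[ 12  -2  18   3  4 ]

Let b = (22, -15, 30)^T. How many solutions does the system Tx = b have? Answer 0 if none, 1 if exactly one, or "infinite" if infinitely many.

infinite

Row reduce the augmented matrix [T | b].
R2 ← R2 + (1/6)·R1: [0, 22/3, -10/3, 2/3, 2, -34/3]
R3 ← R3 − R1: [0, -4, 20, 11, -2, 8]
R3 ← R3 + (6/11)·R2: [0, 0, 200/11, 125/11, -10/11, 20/11]
The echelon form has 3 nonzero rows, and every pivot lies in the first 5 columns, so rank(T) = rank([T|b]) = 3.
The system is consistent.
rank = 3 < 5 unknowns, so there are infinitely many solutions.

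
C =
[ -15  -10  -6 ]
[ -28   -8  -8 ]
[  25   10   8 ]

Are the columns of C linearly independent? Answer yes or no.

Row reduce C to echelon form.
R2 ← R2 − (28/15)·R1: [0, 32/3, 16/5]
R3 ← R3 + (5/3)·R1: [0, -20/3, -2]
R3 ← R3 + (5/8)·R2: [0, 0, 0]
2 pivots among 3 columns.
Only 2 < 3 pivot columns, so the columns are linearly dependent.

no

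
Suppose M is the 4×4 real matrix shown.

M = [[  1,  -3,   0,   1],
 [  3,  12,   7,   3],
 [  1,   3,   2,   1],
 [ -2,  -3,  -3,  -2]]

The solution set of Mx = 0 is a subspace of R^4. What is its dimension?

Row reduce to echelon form.
R2 ← R2 − (3)·R1: [0, 21, 7, 0]
R3 ← R3 − R1: [0, 6, 2, 0]
R4 ← R4 + (2)·R1: [0, -9, -3, 0]
R3 ← R3 − (2/7)·R2: [0, 0, 0, 0]
R4 ← R4 + (3/7)·R2: [0, 0, 0, 0]
2 nonzero rows, so rank(M) = 2.
M has 4 columns; by rank–nullity, nullity = 4 − 2 = 2.

2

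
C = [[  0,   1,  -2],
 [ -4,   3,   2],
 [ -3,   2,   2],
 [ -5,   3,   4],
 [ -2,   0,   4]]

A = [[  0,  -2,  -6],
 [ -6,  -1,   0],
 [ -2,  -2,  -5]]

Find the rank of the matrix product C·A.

First compute CA:
[[ -2,   3,  10],
 [-22,   1,  14],
 [-16,   0,   8],
 [-26,  -1,  10],
 [ -8,  -4,  -8]]
Now row reduce the product.
R2 ← R2 − (11)·R1: [0, -32, -96]
R3 ← R3 − (8)·R1: [0, -24, -72]
R4 ← R4 − (13)·R1: [0, -40, -120]
R5 ← R5 − (4)·R1: [0, -16, -48]
R3 ← R3 − (3/4)·R2: [0, 0, 0]
R4 ← R4 − (5/4)·R2: [0, 0, 0]
R5 ← R5 − (1/2)·R2: [0, 0, 0]
2 nonzero rows, so rank(CA) = 2.

2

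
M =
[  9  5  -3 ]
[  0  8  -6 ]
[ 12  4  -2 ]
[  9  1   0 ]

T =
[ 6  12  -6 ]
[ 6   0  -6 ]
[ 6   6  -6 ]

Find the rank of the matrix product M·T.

2

First compute MT:
[[ 66,  90, -66],
 [ 12, -36, -12],
 [ 84, 132, -84],
 [ 60, 108, -60]]
Now row reduce the product.
R2 ← R2 − (2/11)·R1: [0, -576/11, 0]
R3 ← R3 − (14/11)·R1: [0, 192/11, 0]
R4 ← R4 − (10/11)·R1: [0, 288/11, 0]
R3 ← R3 + (1/3)·R2: [0, 0, 0]
R4 ← R4 + (1/2)·R2: [0, 0, 0]
2 nonzero rows, so rank(MT) = 2.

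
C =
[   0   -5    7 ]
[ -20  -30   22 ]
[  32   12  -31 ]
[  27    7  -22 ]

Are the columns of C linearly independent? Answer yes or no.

yes

Row reduce C to echelon form.
Swap R1 ↔ R2
R3 ← R3 + (8/5)·R1: [0, -36, 21/5]
R4 ← R4 + (27/20)·R1: [0, -67/2, 77/10]
R3 ← R3 − (36/5)·R2: [0, 0, -231/5]
R4 ← R4 − (67/10)·R2: [0, 0, -196/5]
R4 ← R4 − (28/33)·R3: [0, 0, 0]
3 pivots among 3 columns.
Every column is a pivot column, so the columns are linearly independent.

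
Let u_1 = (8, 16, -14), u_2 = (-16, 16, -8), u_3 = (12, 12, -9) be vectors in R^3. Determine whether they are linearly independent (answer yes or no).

Form the matrix with these vectors as rows and row reduce.
R2 ← R2 + (2)·R1: [0, 48, -36]
R3 ← R3 − (3/2)·R1: [0, -12, 12]
R3 ← R3 + (1/4)·R2: [0, 0, 3]
3 nonzero rows, so the 3 vectors span a space of dimension 3.
Since 3 = 3, the vectors are linearly independent.

yes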